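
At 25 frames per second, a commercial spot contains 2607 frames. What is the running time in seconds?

Running time = 2607 / (25) = 104.28 s.

104.28 seconds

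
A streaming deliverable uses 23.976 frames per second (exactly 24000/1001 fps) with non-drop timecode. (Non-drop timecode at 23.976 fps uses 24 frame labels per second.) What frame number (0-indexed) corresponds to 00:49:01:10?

70594

Total seconds to the label: (0 × 3600 + 49 × 60 + 1) = 2941.
Frame index = 2941 × 24 + 10 = 70594.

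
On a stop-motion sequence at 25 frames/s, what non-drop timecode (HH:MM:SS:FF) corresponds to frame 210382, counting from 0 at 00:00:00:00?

02:20:15:07

210382 ÷ 25 = 8415 full seconds, remainder 7 frames.
8415 s = 2 h 20 min 15 s.
Timecode: 02:20:15:07.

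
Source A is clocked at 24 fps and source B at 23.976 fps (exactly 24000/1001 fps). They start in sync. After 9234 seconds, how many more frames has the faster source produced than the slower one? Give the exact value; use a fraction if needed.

A emits 24 × 9234 = 221616 frames; B emits 24000/1001 × 9234 = 221616000/1001.
Difference = 221616/1001 frames (≈ 221.3946); B is behind A.

221616/1001 frames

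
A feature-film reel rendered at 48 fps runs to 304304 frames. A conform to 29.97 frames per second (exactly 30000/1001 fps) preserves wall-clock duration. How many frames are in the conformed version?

Target frames = source frames × (target rate / source rate) = 304304 × (30000/1001)/(48) = 304304 × 625/1001 = 190000.

190000 frames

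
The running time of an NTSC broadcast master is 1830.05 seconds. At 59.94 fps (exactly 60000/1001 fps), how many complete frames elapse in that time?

Frames = 1830.05 × 60000/1001 = 109803000/1001 ≈ 109693.3067.
Complete frames: 109693.

109693 frames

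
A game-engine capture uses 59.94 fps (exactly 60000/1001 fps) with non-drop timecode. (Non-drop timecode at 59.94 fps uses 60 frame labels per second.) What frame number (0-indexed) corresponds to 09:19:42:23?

2014943

Total seconds to the label: (9 × 3600 + 19 × 60 + 42) = 33582.
Frame index = 33582 × 60 + 23 = 2014943.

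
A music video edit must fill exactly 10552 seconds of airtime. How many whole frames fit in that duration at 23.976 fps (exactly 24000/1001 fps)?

252995 frames

Frames = 10552 × 24000/1001 = 253248000/1001 ≈ 252995.0050.
Complete frames: 252995.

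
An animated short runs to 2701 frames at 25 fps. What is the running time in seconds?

108.04 seconds

Running time = 2701 / (25) = 108.04 s.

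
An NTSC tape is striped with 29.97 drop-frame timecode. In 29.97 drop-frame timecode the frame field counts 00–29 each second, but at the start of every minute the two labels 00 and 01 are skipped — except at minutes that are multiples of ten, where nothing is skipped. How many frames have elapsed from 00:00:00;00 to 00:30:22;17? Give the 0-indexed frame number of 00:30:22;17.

Complete 10-minute blocks: 3, each 17982 frames → 53946.
Remaining 0 whole minutes in the current block: 0 frames.
Within the current minute: 22 × 30 + 17 = 677. Total = 53946 + 0 + 677 = 54623.

54623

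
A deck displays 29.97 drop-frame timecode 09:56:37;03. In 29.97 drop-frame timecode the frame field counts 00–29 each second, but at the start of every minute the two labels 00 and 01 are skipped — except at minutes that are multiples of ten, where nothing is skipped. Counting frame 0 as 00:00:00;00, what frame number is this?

1072839

As if non-drop at 30 labels/s: (9 × 3600 + 56 × 60 + 37) × 30 + 3 = 1073913.
Minute boundaries passed: 596; those not divisible by 10: 596 − 59 = 537; dropped labels = 2 × 537 = 1074.
Actual frame index = 1073913 − 1074 = 1072839.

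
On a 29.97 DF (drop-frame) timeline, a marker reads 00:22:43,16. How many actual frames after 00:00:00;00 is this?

40866

Complete 10-minute blocks: 2, each 17982 frames → 35964.
Remaining 2 whole minutes in the current block: 1800 + 1 × 1798 = 3598 frames.
Within the current minute: 43 × 30 + 16 − 2 = 1304 (labels ;00/;01 skipped at this minute). Total = 35964 + 3598 + 1304 = 40866.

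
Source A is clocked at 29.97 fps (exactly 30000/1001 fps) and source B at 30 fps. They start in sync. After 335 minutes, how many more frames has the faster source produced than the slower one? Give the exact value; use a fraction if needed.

335 min = 20100 s.
A emits 30000/1001 × 20100 = 603000000/1001 frames; B emits 30 × 20100 = 603000.
Difference = 603000/1001 frames (≈ 602.3976); B is ahead of A.

603000/1001 frames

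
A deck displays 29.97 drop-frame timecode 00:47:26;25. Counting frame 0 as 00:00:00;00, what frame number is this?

Complete 10-minute blocks: 4, each 17982 frames → 71928.
Remaining 7 whole minutes in the current block: 1800 + 6 × 1798 = 12588 frames.
Within the current minute: 26 × 30 + 25 − 2 = 803 (labels ;00/;01 skipped at this minute). Total = 71928 + 12588 + 803 = 85319.

85319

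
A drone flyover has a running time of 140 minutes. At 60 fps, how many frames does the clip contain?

140 min = 8400 s.
Frames = 8400 × 60 = 504000.

504000 frames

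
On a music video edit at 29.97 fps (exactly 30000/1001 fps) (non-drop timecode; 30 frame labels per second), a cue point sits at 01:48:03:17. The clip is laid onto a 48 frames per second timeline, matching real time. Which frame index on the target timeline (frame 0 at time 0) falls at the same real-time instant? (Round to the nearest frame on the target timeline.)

Source frame index: (1×3600 + 48×60 + 3) × 30 + 17 = 194507.
Real time: 194507 / (30000/1001) = 194701507/30000 s.
Target frame: (194701507/30000) × (48) = 194701507/625 ≈ 311522.411 → 311522.

frame 311522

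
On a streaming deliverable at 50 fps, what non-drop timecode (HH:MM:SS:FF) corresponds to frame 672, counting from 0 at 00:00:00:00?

672 ÷ 50 = 13 full seconds, remainder 22 frames.
13 s = 0 h 0 min 13 s.
Timecode: 00:00:13:22.

00:00:13:22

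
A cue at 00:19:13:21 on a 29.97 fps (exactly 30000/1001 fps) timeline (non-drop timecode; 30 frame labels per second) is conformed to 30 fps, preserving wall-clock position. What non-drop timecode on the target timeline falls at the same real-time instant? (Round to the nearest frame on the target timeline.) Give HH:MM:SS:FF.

00:19:14:26

Source frame index: (0×3600 + 19×60 + 13) × 30 + 21 = 34611.
Real time: 34611 / (30000/1001) = 11548537/10000 s.
Target frame: (11548537/10000) × (30) = 34645611/1000 ≈ 34645.611 → 34646.
At 30 labels/s: frame 34646 → 00:19:14:26.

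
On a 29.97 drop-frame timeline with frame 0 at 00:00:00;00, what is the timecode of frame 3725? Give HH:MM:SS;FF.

00:02:04;09

Ten DF minutes hold 17982 frames, so frame 3725 lies in block 0 (frames 0–17981) with 3725 frames into that block.
The block's first minute is 1800 frames and the rest 1798 each; 3725 frames reaches minute 2, so 0 × 18 + 2 × 2 = 4 labels have been skipped so far.
Adding those back, label number 3725 + 4 = 3729 at 30 labels/s is 124 s + 9 f = 0 h 2 min 4 s frame 9, i.e. 00:02:04;09.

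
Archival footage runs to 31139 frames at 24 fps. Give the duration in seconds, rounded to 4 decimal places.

Running time = 31139 × 1/24 = 31139/24 s ≈ 1297.4583 s.

1297.4583 seconds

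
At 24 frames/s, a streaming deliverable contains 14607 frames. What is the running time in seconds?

Running time = 14607 / (24) = 608.625 s.

608.625 seconds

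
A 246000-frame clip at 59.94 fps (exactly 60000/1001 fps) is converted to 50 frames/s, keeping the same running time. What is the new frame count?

205205 frames

Target frames = source frames × (target rate / source rate) = 246000 × (50)/(60000/1001) = 246000 × 1001/1200 = 205205.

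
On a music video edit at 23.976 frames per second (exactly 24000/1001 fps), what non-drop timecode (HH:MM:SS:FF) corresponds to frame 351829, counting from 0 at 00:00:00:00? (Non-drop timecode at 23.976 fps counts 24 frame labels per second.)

04:04:19:13

351829 ÷ 24 = 14659 full seconds, remainder 13 frames.
14659 s = 4 h 4 min 19 s.
Timecode: 04:04:19:13.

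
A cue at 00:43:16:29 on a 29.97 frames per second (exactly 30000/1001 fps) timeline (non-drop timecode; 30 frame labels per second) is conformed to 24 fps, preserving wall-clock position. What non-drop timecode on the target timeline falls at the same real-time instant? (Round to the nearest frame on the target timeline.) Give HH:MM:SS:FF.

00:43:19:14

Source frame index: (0×3600 + 43×60 + 16) × 30 + 29 = 77909.
Real time: 77909 / (30000/1001) = 77986909/30000 s.
Target frame: (77986909/30000) × (24) = 77986909/1250 ≈ 62389.527 → 62390.
At 24 labels/s: frame 62390 → 00:43:19:14.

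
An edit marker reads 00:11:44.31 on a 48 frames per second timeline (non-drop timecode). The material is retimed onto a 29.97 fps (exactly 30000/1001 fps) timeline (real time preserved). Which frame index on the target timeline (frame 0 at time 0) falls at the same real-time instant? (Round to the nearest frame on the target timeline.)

Source frame index: (0×3600 + 11×60 + 44) × 48 + 31 = 33823.
Real time: 33823 / (48) = 33823/48 s.
Target frame: (33823/48) × (30000/1001) = 21139375/1001 ≈ 21118.257 → 21118.

frame 21118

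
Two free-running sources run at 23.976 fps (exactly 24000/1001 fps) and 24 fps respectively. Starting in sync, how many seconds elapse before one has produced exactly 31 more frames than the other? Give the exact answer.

31031/24 seconds

The gap grows by |24 − 24000/1001| = 24/1001 frames per second.
Time for a 31-frame gap: 31 ÷ (24/1001) = 31031/24 s.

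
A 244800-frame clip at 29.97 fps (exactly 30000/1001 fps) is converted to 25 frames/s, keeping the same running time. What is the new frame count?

204204 frames

Target frames = source frames × (target rate / source rate) = 244800 × (25)/(30000/1001) = 244800 × 1001/1200 = 204204.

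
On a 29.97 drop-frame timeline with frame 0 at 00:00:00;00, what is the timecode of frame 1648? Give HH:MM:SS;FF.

Each 10-minute DF block holds 10 × 60 × 30 − 9 × 2 = 17982 frames. 1648 ÷ 17982 → 0 full blocks, remainder 1648.
Within the partial block the first minute is 1800 frames and each further minute 1798, so 0 further minute boundaries passed. Total skipped labels = 18 × 0 + 2 × 0 = 0.
Non-drop label index = 1648 + 0 = 1648; at 30 labels/s that is 00:00:54:28, i.e. DF 00:00:54;28.

00:00:54;28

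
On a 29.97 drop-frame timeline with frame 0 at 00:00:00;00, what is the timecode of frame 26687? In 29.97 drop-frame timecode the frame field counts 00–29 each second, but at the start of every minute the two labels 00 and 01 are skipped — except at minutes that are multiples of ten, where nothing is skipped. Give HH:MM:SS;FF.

Ten DF minutes hold 17982 frames, so frame 26687 lies in block 1 (frames 17982–35963) with 8705 frames into that block.
The block's first minute is 1800 frames and the rest 1798 each; 8705 frames reaches minute 4, so 1 × 18 + 4 × 2 = 26 labels have been skipped so far.
Adding those back, label number 26687 + 26 = 26713 at 30 labels/s is 890 s + 13 f = 0 h 14 min 50 s frame 13, i.e. 00:14:50;13.

00:14:50;13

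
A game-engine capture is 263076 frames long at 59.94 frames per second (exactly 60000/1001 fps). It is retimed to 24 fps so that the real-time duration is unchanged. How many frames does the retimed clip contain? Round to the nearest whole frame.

Frames at target rate = 263076 × (24) / (60000/1001) = 65834769/625 ≈ 105335.630.
Nearest whole frame: 105336.

105336 frames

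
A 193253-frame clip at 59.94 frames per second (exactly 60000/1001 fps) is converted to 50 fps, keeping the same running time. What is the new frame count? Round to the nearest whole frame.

Frames at target rate = 193253 × (50) / (60000/1001) = 193446253/1200 ≈ 161205.211.
Nearest whole frame: 161205.

161205 frames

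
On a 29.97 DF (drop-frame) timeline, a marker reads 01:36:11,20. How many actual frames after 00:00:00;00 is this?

172976

As if non-drop at 30 labels/s: (1 × 3600 + 36 × 60 + 11) × 30 + 20 = 173150.
Minute boundaries passed: 96; those not divisible by 10: 96 − 9 = 87; dropped labels = 2 × 87 = 174.
Actual frame index = 173150 − 174 = 172976.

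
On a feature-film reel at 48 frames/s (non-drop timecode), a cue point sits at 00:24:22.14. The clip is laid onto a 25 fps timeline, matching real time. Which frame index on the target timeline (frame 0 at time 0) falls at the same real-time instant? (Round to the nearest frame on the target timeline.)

frame 36557

Source frame index: (0×3600 + 24×60 + 22) × 48 + 14 = 70190.
Real time: 70190 / (48) = 35095/24 s.
Target frame: (35095/24) × (25) = 877375/24 ≈ 36557.292 → 36557.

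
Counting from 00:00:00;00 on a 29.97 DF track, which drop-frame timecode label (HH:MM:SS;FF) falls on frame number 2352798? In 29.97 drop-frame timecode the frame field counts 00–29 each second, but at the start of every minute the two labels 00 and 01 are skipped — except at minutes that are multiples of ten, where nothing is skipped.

21:48:25;04

Each 10-minute DF block holds 10 × 60 × 30 − 9 × 2 = 17982 frames. 2352798 ÷ 17982 → 130 full blocks, remainder 15138.
Within the partial block the first minute is 1800 frames and each further minute 1798, so 8 further minute boundaries passed. Total skipped labels = 18 × 130 + 2 × 8 = 2356.
Non-drop label index = 2352798 + 2356 = 2355154; at 30 labels/s that is 21:48:25:04, i.e. DF 21:48:25;04.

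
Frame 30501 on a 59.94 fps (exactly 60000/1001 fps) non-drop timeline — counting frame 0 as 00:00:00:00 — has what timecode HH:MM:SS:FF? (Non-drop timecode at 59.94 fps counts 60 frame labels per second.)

30501 ÷ 60 = 508 full seconds, remainder 21 frames.
508 s = 0 h 8 min 28 s.
Timecode: 00:08:28:21.

00:08:28:21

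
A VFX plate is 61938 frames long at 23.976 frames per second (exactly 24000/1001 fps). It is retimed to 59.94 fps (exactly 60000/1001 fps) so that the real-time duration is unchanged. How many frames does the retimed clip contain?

Target frames = source frames × (target rate / source rate) = 61938 × (60000/1001)/(24000/1001) = 61938 × 5/2 = 154845.

154845 frames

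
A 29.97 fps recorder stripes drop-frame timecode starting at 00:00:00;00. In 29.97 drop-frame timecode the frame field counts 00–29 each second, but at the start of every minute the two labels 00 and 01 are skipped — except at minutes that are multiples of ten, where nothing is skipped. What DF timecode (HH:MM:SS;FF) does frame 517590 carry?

Each 10-minute DF block holds 10 × 60 × 30 − 9 × 2 = 17982 frames. 517590 ÷ 17982 → 28 full blocks, remainder 14094.
Within the partial block the first minute is 1800 frames and each further minute 1798, so 7 further minute boundaries passed. Total skipped labels = 18 × 28 + 2 × 7 = 518.
Non-drop label index = 517590 + 518 = 518108; at 30 labels/s that is 04:47:50:08, i.e. DF 04:47:50;08.

04:47:50;08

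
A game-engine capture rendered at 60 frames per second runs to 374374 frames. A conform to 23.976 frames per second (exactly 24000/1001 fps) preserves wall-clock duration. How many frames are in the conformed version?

149600 frames

Target frames = source frames × (target rate / source rate) = 374374 × (24000/1001)/(60) = 374374 × 400/1001 = 149600.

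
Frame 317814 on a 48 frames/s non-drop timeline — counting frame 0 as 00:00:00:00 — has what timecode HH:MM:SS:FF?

317814 ÷ 48 = 6621 full seconds, remainder 6 frames.
6621 s = 1 h 50 min 21 s.
Timecode: 01:50:21:06.

01:50:21:06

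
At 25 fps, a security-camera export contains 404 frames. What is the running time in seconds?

Running time = 404 / (25) = 16.16 s.

16.16 seconds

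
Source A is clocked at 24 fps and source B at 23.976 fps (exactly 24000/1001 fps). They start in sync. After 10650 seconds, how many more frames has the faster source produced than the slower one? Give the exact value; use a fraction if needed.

A emits 24 × 10650 = 255600 frames; B emits 24000/1001 × 10650 = 255600000/1001.
Difference = 255600/1001 frames (≈ 255.3447); B is behind A.

255600/1001 frames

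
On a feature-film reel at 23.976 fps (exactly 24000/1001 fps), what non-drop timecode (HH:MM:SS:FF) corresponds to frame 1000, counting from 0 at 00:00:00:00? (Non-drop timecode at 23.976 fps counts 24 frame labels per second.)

1000 ÷ 24 = 41 full seconds, remainder 16 frames.
41 s = 0 h 0 min 41 s.
Timecode: 00:00:41:16.

00:00:41:16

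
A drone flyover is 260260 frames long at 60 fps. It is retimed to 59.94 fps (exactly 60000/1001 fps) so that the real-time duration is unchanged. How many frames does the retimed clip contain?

Target frames = source frames × (target rate / source rate) = 260260 × (60000/1001)/(60) = 260260 × 1000/1001 = 260000.

260000 frames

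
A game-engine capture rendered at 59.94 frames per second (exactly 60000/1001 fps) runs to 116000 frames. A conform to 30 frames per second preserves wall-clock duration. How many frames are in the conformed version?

58058 frames

Target frames = source frames × (target rate / source rate) = 116000 × (30)/(60000/1001) = 116000 × 1001/2000 = 58058.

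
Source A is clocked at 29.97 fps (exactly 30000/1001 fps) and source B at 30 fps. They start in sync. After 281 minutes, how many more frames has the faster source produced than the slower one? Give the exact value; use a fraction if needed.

505800/1001 frames

281 min = 16860 s.
A emits 30000/1001 × 16860 = 505800000/1001 frames; B emits 30 × 16860 = 505800.
Difference = 505800/1001 frames (≈ 505.2947); B is ahead of A.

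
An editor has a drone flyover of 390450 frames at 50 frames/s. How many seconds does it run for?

Running time = 390450 / (50) = 7809 s.

7809 seconds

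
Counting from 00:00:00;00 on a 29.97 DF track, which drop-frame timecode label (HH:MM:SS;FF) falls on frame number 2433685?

Each 10-minute DF block holds 10 × 60 × 30 − 9 × 2 = 17982 frames. 2433685 ÷ 17982 → 135 full blocks, remainder 6115.
Within the partial block the first minute is 1800 frames and each further minute 1798, so 3 further minute boundaries passed. Total skipped labels = 18 × 135 + 2 × 3 = 2436.
Non-drop label index = 2433685 + 2436 = 2436121; at 30 labels/s that is 22:33:24:01, i.e. DF 22:33:24;01.

22:33:24;01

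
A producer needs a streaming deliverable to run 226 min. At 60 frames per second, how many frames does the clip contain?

813600 frames

226 min = 13560 s.
Frames = 13560 × 60 = 813600.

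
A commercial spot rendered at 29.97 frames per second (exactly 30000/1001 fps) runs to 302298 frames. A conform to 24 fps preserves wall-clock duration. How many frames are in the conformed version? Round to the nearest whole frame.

Frames at target rate = 302298 × (24) / (30000/1001) = 151300149/625 ≈ 242080.238.
Nearest whole frame: 242080.

242080 frames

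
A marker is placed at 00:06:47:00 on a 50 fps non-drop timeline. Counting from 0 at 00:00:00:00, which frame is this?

20350

Total seconds to the label: (0 × 3600 + 6 × 60 + 47) = 407.
Frame index = 407 × 50 + 0 = 20350.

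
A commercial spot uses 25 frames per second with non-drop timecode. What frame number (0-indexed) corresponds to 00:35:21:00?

Total seconds to the label: (0 × 3600 + 35 × 60 + 21) = 2121.
Frame index = 2121 × 25 + 0 = 53025.

53025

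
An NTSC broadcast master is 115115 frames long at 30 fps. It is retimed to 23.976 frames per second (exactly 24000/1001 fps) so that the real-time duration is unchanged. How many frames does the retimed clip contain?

92000 frames

Target frames = source frames × (target rate / source rate) = 115115 × (24000/1001)/(30) = 115115 × 800/1001 = 92000.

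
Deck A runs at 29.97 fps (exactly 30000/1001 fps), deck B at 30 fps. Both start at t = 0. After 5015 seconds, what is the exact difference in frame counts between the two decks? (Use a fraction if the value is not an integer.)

A emits 30000/1001 × 5015 = 150450000/1001 frames; B emits 30 × 5015 = 150450.
Difference = 150450/1001 frames (≈ 150.2997); B is ahead of A.

150450/1001 frames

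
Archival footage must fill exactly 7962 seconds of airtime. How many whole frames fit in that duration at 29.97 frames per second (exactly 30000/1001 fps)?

238621 frames

Frames = 7962 × 30000/1001 = 238860000/1001 ≈ 238621.3786.
Complete frames: 238621.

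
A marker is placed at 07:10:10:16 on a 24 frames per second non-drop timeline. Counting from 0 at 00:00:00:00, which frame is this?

Total seconds to the label: (7 × 3600 + 10 × 60 + 10) = 25810.
Frame index = 25810 × 24 + 16 = 619456.

619456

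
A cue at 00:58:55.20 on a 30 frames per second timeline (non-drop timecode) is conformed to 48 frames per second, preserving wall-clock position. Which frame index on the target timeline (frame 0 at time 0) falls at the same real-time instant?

Source frame index: (0×3600 + 58×60 + 55) × 30 + 20 = 106070.
Real time: 106070 / (30) = 10607/3 s.
Target frame: (10607/3) × (48) = 169712.

frame 169712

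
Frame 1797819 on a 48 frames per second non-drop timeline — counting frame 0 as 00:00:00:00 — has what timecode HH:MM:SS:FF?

10:24:14:27

1797819 ÷ 48 = 37454 full seconds, remainder 27 frames.
37454 s = 10 h 24 min 14 s.
Timecode: 10:24:14:27.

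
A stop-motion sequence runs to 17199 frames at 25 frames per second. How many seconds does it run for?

687.96 seconds

Running time = 17199 / (25) = 687.96 s.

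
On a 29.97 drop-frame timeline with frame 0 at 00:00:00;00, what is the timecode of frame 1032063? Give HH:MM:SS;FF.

09:33:56;15

Ten DF minutes hold 17982 frames, so frame 1032063 lies in block 57 (frames 1024974–1042955) with 7089 frames into that block.
The block's first minute is 1800 frames and the rest 1798 each; 7089 frames reaches minute 3, so 57 × 18 + 3 × 2 = 1032 labels have been skipped so far.
Adding those back, label number 1032063 + 1032 = 1033095 at 30 labels/s is 34436 s + 15 f = 9 h 33 min 56 s frame 15, i.e. 09:33:56;15.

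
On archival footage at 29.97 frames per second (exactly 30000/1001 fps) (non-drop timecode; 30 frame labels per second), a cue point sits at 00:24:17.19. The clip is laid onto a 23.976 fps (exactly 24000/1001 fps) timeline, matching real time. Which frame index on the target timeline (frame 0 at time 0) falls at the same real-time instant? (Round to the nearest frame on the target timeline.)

Source frame index: (0×3600 + 24×60 + 17) × 30 + 19 = 43729.
Real time: 43729 / (30000/1001) = 43772729/30000 s.
Target frame: (43772729/30000) × (24000/1001) = 174916/5 ≈ 34983.200 → 34983.

frame 34983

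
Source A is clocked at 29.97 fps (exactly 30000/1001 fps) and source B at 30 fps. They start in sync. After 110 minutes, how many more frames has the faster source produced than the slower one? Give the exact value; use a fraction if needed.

18000/91 frames

110 min = 6600 s.
A emits 30000/1001 × 6600 = 18000000/91 frames; B emits 30 × 6600 = 198000.
Difference = 18000/91 frames (≈ 197.8022); B is ahead of A.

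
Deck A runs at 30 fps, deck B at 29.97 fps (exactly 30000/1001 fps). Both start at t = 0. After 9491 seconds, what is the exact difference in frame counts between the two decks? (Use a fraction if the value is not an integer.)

A emits 30 × 9491 = 284730 frames; B emits 30000/1001 × 9491 = 284730000/1001.
Difference = 284730/1001 frames (≈ 284.4456); B is behind A.

284730/1001 frames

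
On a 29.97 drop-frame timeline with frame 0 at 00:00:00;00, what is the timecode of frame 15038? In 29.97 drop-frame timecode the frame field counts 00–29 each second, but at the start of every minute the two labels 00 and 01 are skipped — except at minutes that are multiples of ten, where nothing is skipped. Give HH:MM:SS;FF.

00:08:21;24

Each 10-minute DF block holds 10 × 60 × 30 − 9 × 2 = 17982 frames. 15038 ÷ 17982 → 0 full blocks, remainder 15038.
Within the partial block the first minute is 1800 frames and each further minute 1798, so 8 further minute boundaries passed. Total skipped labels = 18 × 0 + 2 × 8 = 16.
Non-drop label index = 15038 + 16 = 15054; at 30 labels/s that is 00:08:21:24, i.e. DF 00:08:21;24.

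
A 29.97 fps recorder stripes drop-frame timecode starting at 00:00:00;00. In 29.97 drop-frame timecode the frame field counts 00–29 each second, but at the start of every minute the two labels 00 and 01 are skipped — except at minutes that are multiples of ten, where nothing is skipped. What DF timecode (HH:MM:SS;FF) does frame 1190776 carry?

11:02:12;08

Ten DF minutes hold 17982 frames, so frame 1190776 lies in block 66 (frames 1186812–1204793) with 3964 frames into that block.
The block's first minute is 1800 frames and the rest 1798 each; 3964 frames reaches minute 2, so 66 × 18 + 2 × 2 = 1192 labels have been skipped so far.
Adding those back, label number 1190776 + 1192 = 1191968 at 30 labels/s is 39732 s + 8 f = 11 h 2 min 12 s frame 8, i.e. 11:02:12;08.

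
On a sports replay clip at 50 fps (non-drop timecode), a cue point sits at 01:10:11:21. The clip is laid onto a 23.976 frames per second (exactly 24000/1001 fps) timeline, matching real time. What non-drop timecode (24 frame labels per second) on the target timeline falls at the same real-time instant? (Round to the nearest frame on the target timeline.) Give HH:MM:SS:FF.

01:10:07:05

Source frame index: (1×3600 + 10×60 + 11) × 50 + 21 = 210571.
Real time: 210571 / (50) = 210571/50 s.
Target frame: (210571/50) × (24000/1001) = 101074080/1001 ≈ 100973.107 → 100973.
At 24 labels/s: frame 100973 → 01:10:07:05.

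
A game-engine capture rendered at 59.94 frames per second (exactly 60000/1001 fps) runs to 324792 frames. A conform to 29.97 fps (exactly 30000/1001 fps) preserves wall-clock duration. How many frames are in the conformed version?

Target frames = source frames × (target rate / source rate) = 324792 × (30000/1001)/(60000/1001) = 324792 × 1/2 = 162396.

162396 frames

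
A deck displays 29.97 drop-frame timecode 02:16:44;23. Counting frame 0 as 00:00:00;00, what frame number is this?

As if non-drop at 30 labels/s: (2 × 3600 + 16 × 60 + 44) × 30 + 23 = 246143.
Minute boundaries passed: 136; those not divisible by 10: 136 − 13 = 123; dropped labels = 2 × 123 = 246.
Actual frame index = 246143 − 246 = 245897.

245897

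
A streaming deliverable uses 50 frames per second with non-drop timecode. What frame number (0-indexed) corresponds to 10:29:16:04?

Total seconds to the label: (10 × 3600 + 29 × 60 + 16) = 37756.
Frame index = 37756 × 50 + 4 = 1887804.

1887804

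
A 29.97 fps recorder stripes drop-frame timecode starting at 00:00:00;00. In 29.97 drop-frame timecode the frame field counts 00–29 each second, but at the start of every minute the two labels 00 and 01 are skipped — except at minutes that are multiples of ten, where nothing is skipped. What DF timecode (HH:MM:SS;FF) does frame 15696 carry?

00:08:43;22

Ten DF minutes hold 17982 frames, so frame 15696 lies in block 0 (frames 0–17981) with 15696 frames into that block.
The block's first minute is 1800 frames and the rest 1798 each; 15696 frames reaches minute 8, so 0 × 18 + 8 × 2 = 16 labels have been skipped so far.
Adding those back, label number 15696 + 16 = 15712 at 30 labels/s is 523 s + 22 f = 0 h 8 min 43 s frame 22, i.e. 00:08:43;22.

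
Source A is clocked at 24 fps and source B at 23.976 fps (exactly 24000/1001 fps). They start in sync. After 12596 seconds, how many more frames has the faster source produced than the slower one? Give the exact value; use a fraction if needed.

A emits 24 × 12596 = 302304 frames; B emits 24000/1001 × 12596 = 302304000/1001.
Difference = 302304/1001 frames (≈ 302.0020); B is behind A.

302304/1001 frames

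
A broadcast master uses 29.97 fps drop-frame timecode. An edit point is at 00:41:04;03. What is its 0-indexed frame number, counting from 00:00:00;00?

As if non-drop at 30 labels/s: (0 × 3600 + 41 × 60 + 4) × 30 + 3 = 73923.
Minute boundaries passed: 41; those not divisible by 10: 41 − 4 = 37; dropped labels = 2 × 37 = 74.
Actual frame index = 73923 − 74 = 73849.

73849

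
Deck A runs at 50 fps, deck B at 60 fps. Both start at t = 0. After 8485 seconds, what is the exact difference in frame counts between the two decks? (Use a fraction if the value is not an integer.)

A emits 50 × 8485 = 424250 frames; B emits 60 × 8485 = 509100.
Difference = 84850 frames; B is ahead of A.

84850 frames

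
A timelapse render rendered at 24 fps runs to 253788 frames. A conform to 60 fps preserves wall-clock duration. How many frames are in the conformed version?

634470 frames

Target frames = source frames × (target rate / source rate) = 253788 × (60)/(24) = 253788 × 5/2 = 634470.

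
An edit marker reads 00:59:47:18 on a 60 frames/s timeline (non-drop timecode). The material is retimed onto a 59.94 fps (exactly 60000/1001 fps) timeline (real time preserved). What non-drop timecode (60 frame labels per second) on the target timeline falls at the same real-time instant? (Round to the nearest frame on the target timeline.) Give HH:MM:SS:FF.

00:59:43:43

Source frame index: (0×3600 + 59×60 + 47) × 60 + 18 = 215238.
Real time: 215238 / (60) = 35873/10 s.
Target frame: (35873/10) × (60000/1001) = 215238000/1001 ≈ 215022.977 → 215023.
At 60 labels/s: frame 215023 → 00:59:43:43.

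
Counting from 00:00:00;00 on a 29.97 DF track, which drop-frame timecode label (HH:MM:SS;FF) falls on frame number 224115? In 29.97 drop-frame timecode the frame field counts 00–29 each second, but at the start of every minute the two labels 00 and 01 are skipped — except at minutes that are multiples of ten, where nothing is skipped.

02:04:37;29

Each 10-minute DF block holds 10 × 60 × 30 − 9 × 2 = 17982 frames. 224115 ÷ 17982 → 12 full blocks, remainder 8331.
Within the partial block the first minute is 1800 frames and each further minute 1798, so 4 further minute boundaries passed. Total skipped labels = 18 × 12 + 2 × 4 = 224.
Non-drop label index = 224115 + 224 = 224339; at 30 labels/s that is 02:04:37:29, i.e. DF 02:04:37;29.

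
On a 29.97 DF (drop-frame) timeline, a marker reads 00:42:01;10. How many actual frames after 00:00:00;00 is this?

75564

Complete 10-minute blocks: 4, each 17982 frames → 71928.
Remaining 2 whole minutes in the current block: 1800 + 1 × 1798 = 3598 frames.
Within the current minute: 1 × 30 + 10 − 2 = 38 (labels ;00/;01 skipped at this minute). Total = 71928 + 3598 + 38 = 75564.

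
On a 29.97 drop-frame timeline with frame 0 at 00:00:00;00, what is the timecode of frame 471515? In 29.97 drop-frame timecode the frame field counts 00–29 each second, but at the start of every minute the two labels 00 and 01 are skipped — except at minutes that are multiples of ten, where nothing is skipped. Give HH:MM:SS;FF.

Each 10-minute DF block holds 10 × 60 × 30 − 9 × 2 = 17982 frames. 471515 ÷ 17982 → 26 full blocks, remainder 3983.
Within the partial block the first minute is 1800 frames and each further minute 1798, so 2 further minute boundaries passed. Total skipped labels = 18 × 26 + 2 × 2 = 472.
Non-drop label index = 471515 + 472 = 471987; at 30 labels/s that is 04:22:12:27, i.e. DF 04:22:12;27.

04:22:12;27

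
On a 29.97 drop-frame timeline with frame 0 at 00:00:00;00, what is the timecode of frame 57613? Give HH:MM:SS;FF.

Ten DF minutes hold 17982 frames, so frame 57613 lies in block 3 (frames 53946–71927) with 3667 frames into that block.
The block's first minute is 1800 frames and the rest 1798 each; 3667 frames reaches minute 2, so 3 × 18 + 2 × 2 = 58 labels have been skipped so far.
Adding those back, label number 57613 + 58 = 57671 at 30 labels/s is 1922 s + 11 f = 0 h 32 min 2 s frame 11, i.e. 00:32:02;11.

00:32:02;11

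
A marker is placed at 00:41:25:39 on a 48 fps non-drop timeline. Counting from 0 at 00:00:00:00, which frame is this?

119319

Total seconds to the label: (0 × 3600 + 41 × 60 + 25) = 2485.
Frame index = 2485 × 48 + 39 = 119319.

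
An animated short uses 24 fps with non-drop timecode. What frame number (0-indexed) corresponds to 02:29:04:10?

frame 214666

Total seconds to the label: (2 × 3600 + 29 × 60 + 4) = 8944.
Frame index = 8944 × 24 + 10 = 214666.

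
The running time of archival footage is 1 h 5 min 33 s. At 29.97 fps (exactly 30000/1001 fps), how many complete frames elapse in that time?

117872 frames

1 h 5 min 33 s = 3933 s.
Frames = 3933 × 30000/1001 = 117990000/1001 ≈ 117872.1279.
Complete frames: 117872.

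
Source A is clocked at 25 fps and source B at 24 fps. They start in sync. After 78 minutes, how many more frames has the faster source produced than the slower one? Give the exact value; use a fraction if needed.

78 min = 4680 s.
A emits 25 × 4680 = 117000 frames; B emits 24 × 4680 = 112320.
Difference = 4680 frames; B is behind A.

4680 frames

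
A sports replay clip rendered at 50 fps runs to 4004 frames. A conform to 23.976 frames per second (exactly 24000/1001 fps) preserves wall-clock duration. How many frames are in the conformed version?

Target frames = source frames × (target rate / source rate) = 4004 × (24000/1001)/(50) = 4004 × 480/1001 = 1920.

1920 frames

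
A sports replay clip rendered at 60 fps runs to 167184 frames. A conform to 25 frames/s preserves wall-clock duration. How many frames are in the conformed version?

69660 frames

Target frames = source frames × (target rate / source rate) = 167184 × (25)/(60) = 167184 × 5/12 = 69660.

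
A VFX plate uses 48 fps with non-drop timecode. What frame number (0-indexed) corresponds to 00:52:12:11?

Total seconds to the label: (0 × 3600 + 52 × 60 + 12) = 3132.
Frame index = 3132 × 48 + 11 = 150347.

frame 150347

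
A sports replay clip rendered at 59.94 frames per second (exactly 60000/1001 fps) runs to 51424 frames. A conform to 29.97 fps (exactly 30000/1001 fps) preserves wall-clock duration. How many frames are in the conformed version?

Target frames = source frames × (target rate / source rate) = 51424 × (30000/1001)/(60000/1001) = 51424 × 1/2 = 25712.

25712 frames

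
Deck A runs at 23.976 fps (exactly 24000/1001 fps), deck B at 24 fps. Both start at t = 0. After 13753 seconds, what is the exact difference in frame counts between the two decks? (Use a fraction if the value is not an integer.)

330072/1001 frames

A emits 24000/1001 × 13753 = 330072000/1001 frames; B emits 24 × 13753 = 330072.
Difference = 330072/1001 frames (≈ 329.7423); B is ahead of A.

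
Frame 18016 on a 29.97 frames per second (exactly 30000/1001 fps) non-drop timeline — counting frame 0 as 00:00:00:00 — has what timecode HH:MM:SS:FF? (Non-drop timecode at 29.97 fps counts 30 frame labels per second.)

00:10:00:16

18016 ÷ 30 = 600 full seconds, remainder 16 frames.
600 s = 0 h 10 min 0 s.
Timecode: 00:10:00:16.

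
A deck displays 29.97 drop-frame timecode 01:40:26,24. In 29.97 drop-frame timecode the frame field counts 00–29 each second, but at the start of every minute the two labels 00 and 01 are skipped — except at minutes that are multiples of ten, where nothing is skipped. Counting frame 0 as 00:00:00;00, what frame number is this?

Complete 10-minute blocks: 10, each 17982 frames → 179820.
Remaining 0 whole minutes in the current block: 0 frames.
Within the current minute: 26 × 30 + 24 = 804. Total = 179820 + 0 + 804 = 180624.

180624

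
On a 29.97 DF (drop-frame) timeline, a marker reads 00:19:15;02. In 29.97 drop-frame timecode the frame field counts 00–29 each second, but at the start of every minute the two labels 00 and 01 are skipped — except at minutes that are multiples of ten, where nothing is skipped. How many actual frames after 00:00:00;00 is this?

Complete 10-minute blocks: 1, each 17982 frames → 17982.
Remaining 9 whole minutes in the current block: 1800 + 8 × 1798 = 16184 frames.
Within the current minute: 15 × 30 + 2 − 2 = 450 (labels ;00/;01 skipped at this minute). Total = 17982 + 16184 + 450 = 34616.

34616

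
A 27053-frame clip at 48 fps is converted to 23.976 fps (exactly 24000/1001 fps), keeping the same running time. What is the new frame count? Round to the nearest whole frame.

Frames at target rate = 27053 × (24000/1001) / (48) = 1040500/77 ≈ 13512.987.
Nearest whole frame: 13513.

13513 frames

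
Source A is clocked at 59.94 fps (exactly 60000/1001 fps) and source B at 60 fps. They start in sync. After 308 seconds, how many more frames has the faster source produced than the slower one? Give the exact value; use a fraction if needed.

A emits 60000/1001 × 308 = 240000/13 frames; B emits 60 × 308 = 18480.
Difference = 240/13 frames (≈ 18.4615); B is ahead of A.

240/13 frames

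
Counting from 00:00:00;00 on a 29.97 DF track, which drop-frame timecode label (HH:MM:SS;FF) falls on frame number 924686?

Each 10-minute DF block holds 10 × 60 × 30 − 9 × 2 = 17982 frames. 924686 ÷ 17982 → 51 full blocks, remainder 7604.
Within the partial block the first minute is 1800 frames and each further minute 1798, so 4 further minute boundaries passed. Total skipped labels = 18 × 51 + 2 × 4 = 926.
Non-drop label index = 924686 + 926 = 925612; at 30 labels/s that is 08:34:13:22, i.e. DF 08:34:13;22.

08:34:13;22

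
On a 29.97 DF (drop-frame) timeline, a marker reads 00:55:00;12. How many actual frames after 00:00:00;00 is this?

As if non-drop at 30 labels/s: (0 × 3600 + 55 × 60 + 0) × 30 + 12 = 99012.
Minute boundaries passed: 55; those not divisible by 10: 55 − 5 = 50; dropped labels = 2 × 50 = 100.
Actual frame index = 99012 − 100 = 98912.

98912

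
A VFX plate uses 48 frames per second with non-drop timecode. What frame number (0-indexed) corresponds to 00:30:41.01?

Total seconds to the label: (0 × 3600 + 30 × 60 + 41) = 1841.
Frame index = 1841 × 48 + 1 = 88369.

frame 88369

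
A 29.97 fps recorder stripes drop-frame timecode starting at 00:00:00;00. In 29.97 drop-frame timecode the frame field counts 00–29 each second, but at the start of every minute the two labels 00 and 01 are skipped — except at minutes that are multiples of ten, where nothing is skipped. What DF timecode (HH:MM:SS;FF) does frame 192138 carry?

01:46:51;00

Ten DF minutes hold 17982 frames, so frame 192138 lies in block 10 (frames 179820–197801) with 12318 frames into that block.
The block's first minute is 1800 frames and the rest 1798 each; 12318 frames reaches minute 6, so 10 × 18 + 6 × 2 = 192 labels have been skipped so far.
Adding those back, label number 192138 + 192 = 192330 at 30 labels/s is 6411 s + 0 f = 1 h 46 min 51 s frame 0, i.e. 01:46:51;00.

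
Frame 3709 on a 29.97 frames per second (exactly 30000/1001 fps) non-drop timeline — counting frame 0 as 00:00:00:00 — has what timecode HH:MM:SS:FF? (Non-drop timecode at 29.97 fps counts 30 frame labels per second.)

00:02:03:19

3709 ÷ 30 = 123 full seconds, remainder 19 frames.
123 s = 0 h 2 min 3 s.
Timecode: 00:02:03:19.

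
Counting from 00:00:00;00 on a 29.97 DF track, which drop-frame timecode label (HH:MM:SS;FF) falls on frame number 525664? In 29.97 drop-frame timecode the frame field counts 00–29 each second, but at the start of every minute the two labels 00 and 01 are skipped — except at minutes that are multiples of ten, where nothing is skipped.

Each 10-minute DF block holds 10 × 60 × 30 − 9 × 2 = 17982 frames. 525664 ÷ 17982 → 29 full blocks, remainder 4186.
Within the partial block the first minute is 1800 frames and each further minute 1798, so 2 further minute boundaries passed. Total skipped labels = 18 × 29 + 2 × 2 = 526.
Non-drop label index = 525664 + 526 = 526190; at 30 labels/s that is 04:52:19:20, i.e. DF 04:52:19;20.

04:52:19;20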